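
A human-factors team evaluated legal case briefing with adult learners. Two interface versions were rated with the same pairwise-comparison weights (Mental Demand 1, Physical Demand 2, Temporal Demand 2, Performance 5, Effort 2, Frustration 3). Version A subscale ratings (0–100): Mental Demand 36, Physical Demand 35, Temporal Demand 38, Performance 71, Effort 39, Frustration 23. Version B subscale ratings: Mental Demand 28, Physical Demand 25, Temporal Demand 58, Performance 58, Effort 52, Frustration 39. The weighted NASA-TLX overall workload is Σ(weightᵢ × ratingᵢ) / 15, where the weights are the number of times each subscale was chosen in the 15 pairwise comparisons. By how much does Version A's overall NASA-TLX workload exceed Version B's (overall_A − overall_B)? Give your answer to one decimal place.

-1.4

Version A weighted sum = 1·36 + 2·35 + 2·38 + 5·71 + 2·39 + 3·23 = 36 + 70 + 76 + 355 + 78 + 69 = 684; overall_A = 684/15 = 45.6000.
Version B weighted sum = 1·28 + 2·25 + 2·58 + 5·58 + 2·52 + 3·39 = 28 + 50 + 116 + 290 + 104 + 117 = 705; overall_B = 705/15 = 47.0000.
Difference = 45.6000 − 47.0000 = -1.4000 ≈ -1.4.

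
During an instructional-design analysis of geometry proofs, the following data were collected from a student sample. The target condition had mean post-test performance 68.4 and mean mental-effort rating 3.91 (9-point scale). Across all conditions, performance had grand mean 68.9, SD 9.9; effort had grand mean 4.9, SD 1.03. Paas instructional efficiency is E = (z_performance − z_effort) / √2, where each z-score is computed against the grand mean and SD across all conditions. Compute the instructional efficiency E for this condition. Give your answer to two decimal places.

0.64

z_performance = (68.4 − 68.9) / 9.9 = -0.5000 / 9.9 = -0.0505.
z_effort = (3.91 − 4.9) / 1.03 = -0.9900 / 1.03 = -0.9612.
z_P − z_E = -0.0505 − (-0.9612) = 0.9107.
E = 0.9107 / √2 = 0.9107 / 1.41421 = 0.6440 ≈ 0.64.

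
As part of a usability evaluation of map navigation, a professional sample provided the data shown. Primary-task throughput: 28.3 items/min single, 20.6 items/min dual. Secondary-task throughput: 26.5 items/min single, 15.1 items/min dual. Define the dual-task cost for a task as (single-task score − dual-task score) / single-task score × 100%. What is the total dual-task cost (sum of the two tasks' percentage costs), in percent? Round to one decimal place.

Primary cost = (28.3 − 20.6) / 28.3 × 100% = 27.2085%.
Secondary cost = (26.5 − 15.1) / 26.5 × 100% = 43.0189%.
Total = 27.2085% + 43.0189% = 70.2274% ≈ 70.2%.

70.2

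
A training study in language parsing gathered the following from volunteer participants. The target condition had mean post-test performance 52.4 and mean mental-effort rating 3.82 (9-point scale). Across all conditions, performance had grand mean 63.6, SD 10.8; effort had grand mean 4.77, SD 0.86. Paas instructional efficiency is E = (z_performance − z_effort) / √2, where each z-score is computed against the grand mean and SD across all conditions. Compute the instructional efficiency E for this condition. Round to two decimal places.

z_performance = (52.4 − 63.6) / 10.8 = -11.2000 / 10.8 = -1.0370.
z_effort = (3.82 − 4.77) / 0.86 = -0.9500 / 0.86 = -1.1047.
z_P − z_E = -1.0370 − (-1.1047) = 0.0677.
E = 0.0677 / √2 = 0.0677 / 1.41421 = 0.0479 ≈ 0.05.

0.05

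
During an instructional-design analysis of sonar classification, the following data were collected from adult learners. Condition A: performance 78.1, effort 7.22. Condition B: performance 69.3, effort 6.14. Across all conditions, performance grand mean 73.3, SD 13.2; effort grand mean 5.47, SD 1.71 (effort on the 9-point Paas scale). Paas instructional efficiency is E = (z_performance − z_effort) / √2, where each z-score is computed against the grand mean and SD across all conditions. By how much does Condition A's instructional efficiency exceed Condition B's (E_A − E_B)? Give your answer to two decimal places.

0.02

Condition A: z_P = (78.1 − 73.3)/13.2 = 0.3636; z_E = (7.22 − 5.47)/1.71 = 1.0234; E_A = (0.3636 − 1.0234)/√2 = -0.4665.
Condition B: z_P = (69.3 − 73.3)/13.2 = -0.3030; z_E = (6.14 − 5.47)/1.71 = 0.3918; E_B = (-0.3030 − 0.3918)/√2 = -0.4913.
E_A − E_B = -0.4665 − (-0.4913) = 0.0248 ≈ 0.02.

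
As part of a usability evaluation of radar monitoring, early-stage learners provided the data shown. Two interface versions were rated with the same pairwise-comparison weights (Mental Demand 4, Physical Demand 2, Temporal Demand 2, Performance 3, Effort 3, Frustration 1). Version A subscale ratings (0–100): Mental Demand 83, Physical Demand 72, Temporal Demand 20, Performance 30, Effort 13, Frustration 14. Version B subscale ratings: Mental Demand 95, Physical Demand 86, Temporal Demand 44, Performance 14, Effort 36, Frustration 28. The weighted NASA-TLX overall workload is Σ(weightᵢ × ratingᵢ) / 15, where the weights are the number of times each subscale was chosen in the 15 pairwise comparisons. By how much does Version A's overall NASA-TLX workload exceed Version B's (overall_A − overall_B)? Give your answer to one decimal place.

-10.6

Version A weighted sum = 4·83 + 2·72 + 2·20 + 3·30 + 3·13 + 1·14 = 332 + 144 + 40 + 90 + 39 + 14 = 659; overall_A = 659/15 = 43.9333.
Version B weighted sum = 4·95 + 2·86 + 2·44 + 3·14 + 3·36 + 1·28 = 380 + 172 + 88 + 42 + 108 + 28 = 818; overall_B = 818/15 = 54.5333.
Difference = 43.9333 − 54.5333 = -10.6000 ≈ -10.6.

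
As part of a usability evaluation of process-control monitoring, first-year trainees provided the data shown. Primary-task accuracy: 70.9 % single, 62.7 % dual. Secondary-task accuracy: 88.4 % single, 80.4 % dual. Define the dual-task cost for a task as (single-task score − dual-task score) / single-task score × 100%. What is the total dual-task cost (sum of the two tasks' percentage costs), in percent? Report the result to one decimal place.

20.6

Primary cost = (70.9 − 62.7) / 70.9 × 100% = 11.5656%.
Secondary cost = (88.4 − 80.4) / 88.4 × 100% = 9.0498%.
Total = 11.5656% + 9.0498% = 20.6154% ≈ 20.6%.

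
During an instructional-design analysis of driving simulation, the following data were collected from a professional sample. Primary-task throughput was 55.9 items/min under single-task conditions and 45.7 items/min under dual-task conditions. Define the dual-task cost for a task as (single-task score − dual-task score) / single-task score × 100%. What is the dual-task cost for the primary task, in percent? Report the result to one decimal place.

18.2

Cost = (55.9 − 45.7) / 55.9 × 100%
     = 10.2000 / 55.9 × 100% = 18.2469%.
≈ 18.2%.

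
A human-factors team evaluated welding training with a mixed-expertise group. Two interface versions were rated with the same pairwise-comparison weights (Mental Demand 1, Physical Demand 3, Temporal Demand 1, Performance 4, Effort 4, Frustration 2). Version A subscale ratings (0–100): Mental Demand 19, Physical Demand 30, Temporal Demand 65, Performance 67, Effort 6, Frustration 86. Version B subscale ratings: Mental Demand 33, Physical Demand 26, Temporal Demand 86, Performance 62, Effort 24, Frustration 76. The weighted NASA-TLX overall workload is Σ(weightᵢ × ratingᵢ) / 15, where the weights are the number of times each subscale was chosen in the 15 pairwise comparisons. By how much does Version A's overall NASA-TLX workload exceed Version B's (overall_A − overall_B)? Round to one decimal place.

Version A weighted sum = 1·19 + 3·30 + 1·65 + 4·67 + 4·6 + 2·86 = 19 + 90 + 65 + 268 + 24 + 172 = 638; overall_A = 638/15 = 42.5333.
Version B weighted sum = 1·33 + 3·26 + 1·86 + 4·62 + 4·24 + 2·76 = 33 + 78 + 86 + 248 + 96 + 152 = 693; overall_B = 693/15 = 46.2000.
Difference = 42.5333 − 46.2000 = -3.6667 ≈ -3.7.

-3.7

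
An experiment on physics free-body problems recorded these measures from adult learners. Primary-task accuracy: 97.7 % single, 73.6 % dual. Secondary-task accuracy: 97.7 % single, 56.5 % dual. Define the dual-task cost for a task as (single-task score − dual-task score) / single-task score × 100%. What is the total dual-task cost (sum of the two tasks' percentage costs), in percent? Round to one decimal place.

Primary cost = (97.7 − 73.6) / 97.7 × 100% = 24.6673%.
Secondary cost = (97.7 − 56.5) / 97.7 × 100% = 42.1699%.
Total = 24.6673% + 42.1699% = 66.8372% ≈ 66.8%.

66.8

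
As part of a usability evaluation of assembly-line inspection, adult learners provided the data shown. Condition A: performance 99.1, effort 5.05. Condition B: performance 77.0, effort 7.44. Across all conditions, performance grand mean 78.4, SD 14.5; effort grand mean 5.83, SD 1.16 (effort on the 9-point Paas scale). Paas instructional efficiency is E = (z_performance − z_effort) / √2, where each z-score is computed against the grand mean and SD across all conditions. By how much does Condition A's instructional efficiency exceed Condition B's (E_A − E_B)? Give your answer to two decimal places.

2.53

Condition A: z_P = (99.1 − 78.4)/14.5 = 1.4276; z_E = (5.05 − 5.83)/1.16 = -0.6724; E_A = (1.4276 − (-0.6724))/√2 = 1.4849.
Condition B: z_P = (77.0 − 78.4)/14.5 = -0.0966; z_E = (7.44 − 5.83)/1.16 = 1.3879; E_B = (-0.0966 − 1.3879)/√2 = -1.0497.
E_A − E_B = 1.4849 − (-1.0497) = 2.5346 ≈ 2.53.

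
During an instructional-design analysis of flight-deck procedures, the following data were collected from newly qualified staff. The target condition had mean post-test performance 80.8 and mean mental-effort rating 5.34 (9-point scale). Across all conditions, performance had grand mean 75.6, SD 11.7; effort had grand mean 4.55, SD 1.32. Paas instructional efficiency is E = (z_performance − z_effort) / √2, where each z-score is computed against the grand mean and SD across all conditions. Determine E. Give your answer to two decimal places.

-0.11

z_performance = (80.8 − 75.6) / 11.7 = 5.2000 / 11.7 = 0.4444.
z_effort = (5.34 − 4.55) / 1.32 = 0.7900 / 1.32 = 0.5985.
z_P − z_E = 0.4444 − 0.5985 = -0.1541.
E = -0.1541 / √2 = -0.1541 / 1.41421 = -0.1090 ≈ -0.11.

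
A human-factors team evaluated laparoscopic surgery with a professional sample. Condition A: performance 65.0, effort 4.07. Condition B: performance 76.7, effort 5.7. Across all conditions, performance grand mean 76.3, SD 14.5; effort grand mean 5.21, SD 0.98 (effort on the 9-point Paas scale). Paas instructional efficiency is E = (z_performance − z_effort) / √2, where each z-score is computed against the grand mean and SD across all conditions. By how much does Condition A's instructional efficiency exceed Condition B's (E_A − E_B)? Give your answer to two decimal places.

0.61

Condition A: z_P = (65.0 − 76.3)/14.5 = -0.7793; z_E = (4.07 − 5.21)/0.98 = -1.1633; E_A = (-0.7793 − (-1.1633))/√2 = 0.2715.
Condition B: z_P = (76.7 − 76.3)/14.5 = 0.0276; z_E = (5.7 − 5.21)/0.98 = 0.5000; E_B = (0.0276 − 0.5000)/√2 = -0.3340.
E_A − E_B = 0.2715 − (-0.3340) = 0.6055 ≈ 0.61.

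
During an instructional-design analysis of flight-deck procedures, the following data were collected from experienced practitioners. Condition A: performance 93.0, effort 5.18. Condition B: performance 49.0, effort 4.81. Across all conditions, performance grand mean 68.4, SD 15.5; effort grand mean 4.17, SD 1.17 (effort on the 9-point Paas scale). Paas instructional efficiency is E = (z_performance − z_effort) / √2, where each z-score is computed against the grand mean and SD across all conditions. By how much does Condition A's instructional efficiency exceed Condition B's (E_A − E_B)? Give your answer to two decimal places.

1.78

Condition A: z_P = (93.0 − 68.4)/15.5 = 1.5871; z_E = (5.18 − 4.17)/1.17 = 0.8632; E_A = (1.5871 − 0.8632)/√2 = 0.5119.
Condition B: z_P = (49.0 − 68.4)/15.5 = -1.2516; z_E = (4.81 − 4.17)/1.17 = 0.5470; E_B = (-1.2516 − 0.5470)/√2 = -1.2718.
E_A − E_B = 0.5119 − (-1.2718) = 1.7837 ≈ 1.78.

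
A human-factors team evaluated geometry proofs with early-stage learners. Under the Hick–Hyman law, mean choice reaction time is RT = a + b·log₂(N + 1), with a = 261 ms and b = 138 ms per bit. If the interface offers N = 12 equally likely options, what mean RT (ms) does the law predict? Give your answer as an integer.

772

log₂(12 + 1) = log₂(13) = 3.7004.
RT = 261 + 138 × 3.7004 = 261 + 510.6552 = 771.6552 ms.
≈ 772 ms.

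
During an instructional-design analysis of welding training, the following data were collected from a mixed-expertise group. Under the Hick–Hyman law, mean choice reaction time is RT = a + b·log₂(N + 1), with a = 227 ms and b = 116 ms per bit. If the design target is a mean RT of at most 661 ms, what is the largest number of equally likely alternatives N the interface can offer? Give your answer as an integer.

12

Set 227 + 116·log₂(N + 1) ≤ 661.
log₂(N + 1) ≤ (661 − 227) / 116 = 3.7414.
N + 1 ≤ 2^3.7414 = 13.3744.
N ≤ 12.3744, so the largest integer N is 12.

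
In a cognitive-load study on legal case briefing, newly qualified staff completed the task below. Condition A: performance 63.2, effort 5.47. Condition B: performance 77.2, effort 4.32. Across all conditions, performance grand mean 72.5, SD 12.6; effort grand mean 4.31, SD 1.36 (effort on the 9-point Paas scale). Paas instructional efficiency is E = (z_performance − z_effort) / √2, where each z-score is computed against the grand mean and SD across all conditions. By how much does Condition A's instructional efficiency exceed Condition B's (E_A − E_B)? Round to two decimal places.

Condition A: z_P = (63.2 − 72.5)/12.6 = -0.7381; z_E = (5.47 − 4.31)/1.36 = 0.8529; E_A = (-0.7381 − 0.8529)/√2 = -1.1250.
Condition B: z_P = (77.2 − 72.5)/12.6 = 0.3730; z_E = (4.32 − 4.31)/1.36 = 0.0074; E_B = (0.3730 − 0.0074)/√2 = 0.2585.
E_A − E_B = -1.1250 − 0.2585 = -1.3835 ≈ -1.38.

-1.38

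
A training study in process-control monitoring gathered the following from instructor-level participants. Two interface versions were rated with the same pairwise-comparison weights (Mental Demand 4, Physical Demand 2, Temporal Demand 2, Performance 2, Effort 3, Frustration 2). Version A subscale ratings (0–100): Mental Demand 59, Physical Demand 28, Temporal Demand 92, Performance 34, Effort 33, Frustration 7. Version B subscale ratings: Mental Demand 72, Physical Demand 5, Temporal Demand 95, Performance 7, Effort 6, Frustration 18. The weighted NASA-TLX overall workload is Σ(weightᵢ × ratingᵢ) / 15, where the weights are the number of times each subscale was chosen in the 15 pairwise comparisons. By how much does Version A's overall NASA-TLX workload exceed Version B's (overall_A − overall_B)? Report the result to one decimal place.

6.7

Version A weighted sum = 4·59 + 2·28 + 2·92 + 2·34 + 3·33 + 2·7 = 236 + 56 + 184 + 68 + 99 + 14 = 657; overall_A = 657/15 = 43.8000.
Version B weighted sum = 4·72 + 2·5 + 2·95 + 2·7 + 3·6 + 2·18 = 288 + 10 + 190 + 14 + 18 + 36 = 556; overall_B = 556/15 = 37.0667.
Difference = 43.8000 − 37.0667 = 6.7333 ≈ 6.7.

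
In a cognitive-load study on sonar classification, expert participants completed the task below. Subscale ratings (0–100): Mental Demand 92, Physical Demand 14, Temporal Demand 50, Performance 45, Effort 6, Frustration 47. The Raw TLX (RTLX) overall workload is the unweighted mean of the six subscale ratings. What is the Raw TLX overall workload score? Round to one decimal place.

42.3

Sum of ratings = 92 + 14 + 50 + 45 + 6 + 47 = 254.
RTLX = 254 / 6 = 42.3333 ≈ 42.3.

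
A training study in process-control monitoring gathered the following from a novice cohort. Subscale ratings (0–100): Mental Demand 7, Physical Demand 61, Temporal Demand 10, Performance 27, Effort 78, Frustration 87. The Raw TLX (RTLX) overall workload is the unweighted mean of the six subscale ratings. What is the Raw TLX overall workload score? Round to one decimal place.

45.0

Sum of ratings = 7 + 61 + 10 + 27 + 78 + 87 = 270.
RTLX = 270 / 6 = 45.0000 ≈ 45.0.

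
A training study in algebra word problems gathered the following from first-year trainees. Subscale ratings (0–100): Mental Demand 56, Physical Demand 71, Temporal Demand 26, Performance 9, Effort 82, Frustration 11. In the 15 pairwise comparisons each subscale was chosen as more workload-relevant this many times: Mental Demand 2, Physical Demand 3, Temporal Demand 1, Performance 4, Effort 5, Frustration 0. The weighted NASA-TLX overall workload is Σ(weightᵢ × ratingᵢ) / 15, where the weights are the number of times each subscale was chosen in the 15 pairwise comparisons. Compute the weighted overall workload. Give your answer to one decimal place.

53.1

The tallies are the weights (they sum to 15).
Weighted sum = 2·56 + 3·71 + 1·26 + 4·9 + 5·82 + 0·11
            = 112 + 213 + 26 + 36 + 410 + 0 = 797.
Overall workload = 797 / 15 = 53.1333 ≈ 53.1.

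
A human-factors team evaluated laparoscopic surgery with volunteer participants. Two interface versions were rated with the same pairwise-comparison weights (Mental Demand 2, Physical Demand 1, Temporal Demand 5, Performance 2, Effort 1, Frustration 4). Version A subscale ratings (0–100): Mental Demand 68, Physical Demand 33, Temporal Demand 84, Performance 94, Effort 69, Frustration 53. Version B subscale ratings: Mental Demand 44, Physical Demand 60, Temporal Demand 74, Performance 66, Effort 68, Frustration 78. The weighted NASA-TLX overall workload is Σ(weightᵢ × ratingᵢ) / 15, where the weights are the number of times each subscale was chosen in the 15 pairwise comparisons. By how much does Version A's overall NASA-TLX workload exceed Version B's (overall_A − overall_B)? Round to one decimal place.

Version A weighted sum = 2·68 + 1·33 + 5·84 + 2·94 + 1·69 + 4·53 = 136 + 33 + 420 + 188 + 69 + 212 = 1058; overall_A = 1058/15 = 70.5333.
Version B weighted sum = 2·44 + 1·60 + 5·74 + 2·66 + 1·68 + 4·78 = 88 + 60 + 370 + 132 + 68 + 312 = 1030; overall_B = 1030/15 = 68.6667.
Difference = 70.5333 − 68.6667 = 1.8666 ≈ 1.9.

1.9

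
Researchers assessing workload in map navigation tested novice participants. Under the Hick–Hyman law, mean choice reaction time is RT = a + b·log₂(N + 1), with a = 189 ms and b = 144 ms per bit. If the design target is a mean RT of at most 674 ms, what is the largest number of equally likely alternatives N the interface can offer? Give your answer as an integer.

Set 189 + 144·log₂(N + 1) ≤ 674.
log₂(N + 1) ≤ (674 − 189) / 144 = 3.3681.
N + 1 ≤ 2^3.3681 = 10.3252.
N ≤ 9.3252, so the largest integer N is 9.

9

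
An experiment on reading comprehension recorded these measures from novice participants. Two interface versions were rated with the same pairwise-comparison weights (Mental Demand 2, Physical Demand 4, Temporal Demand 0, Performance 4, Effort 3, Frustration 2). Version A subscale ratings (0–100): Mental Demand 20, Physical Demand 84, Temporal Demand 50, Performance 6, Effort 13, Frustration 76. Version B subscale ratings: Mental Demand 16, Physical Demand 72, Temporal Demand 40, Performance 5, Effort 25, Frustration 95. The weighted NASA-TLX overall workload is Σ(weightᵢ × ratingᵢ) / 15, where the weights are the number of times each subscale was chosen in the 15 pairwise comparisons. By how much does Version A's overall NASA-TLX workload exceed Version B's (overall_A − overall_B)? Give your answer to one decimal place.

Version A weighted sum = 2·20 + 4·84 + 0·50 + 4·6 + 3·13 + 2·76 = 40 + 336 + 0 + 24 + 39 + 152 = 591; overall_A = 591/15 = 39.4000.
Version B weighted sum = 2·16 + 4·72 + 0·40 + 4·5 + 3·25 + 2·95 = 32 + 288 + 0 + 20 + 75 + 190 = 605; overall_B = 605/15 = 40.3333.
Difference = 39.4000 − 40.3333 = -0.9333 ≈ -0.9.

-0.9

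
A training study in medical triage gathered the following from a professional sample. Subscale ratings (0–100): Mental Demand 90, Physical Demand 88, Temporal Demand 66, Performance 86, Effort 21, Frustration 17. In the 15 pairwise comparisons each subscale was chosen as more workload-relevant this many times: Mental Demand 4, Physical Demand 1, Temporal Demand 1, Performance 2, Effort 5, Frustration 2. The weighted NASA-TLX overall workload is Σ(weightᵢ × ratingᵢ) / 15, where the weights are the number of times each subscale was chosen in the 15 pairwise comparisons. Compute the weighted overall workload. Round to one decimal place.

55.0

The tallies are the weights (they sum to 15).
Weighted sum = 4·90 + 1·88 + 1·66 + 2·86 + 5·21 + 2·17
            = 360 + 88 + 66 + 172 + 105 + 34 = 825.
Overall workload = 825 / 15 = 55.0000 ≈ 55.0.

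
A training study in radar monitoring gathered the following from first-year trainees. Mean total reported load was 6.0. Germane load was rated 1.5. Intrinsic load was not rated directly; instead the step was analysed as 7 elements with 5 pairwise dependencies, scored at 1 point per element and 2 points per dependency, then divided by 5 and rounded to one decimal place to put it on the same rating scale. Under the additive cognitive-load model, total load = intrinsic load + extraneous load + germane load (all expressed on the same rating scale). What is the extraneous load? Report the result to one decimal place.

1.1

Intrinsic (element-interactivity): (7 × 1 + 5 × 2) / 5 = 17 / 5 = 3.4000 → 3.4.
extraneous load = total − intrinsic − germane
             = 6.0 − 3.4 − 1.5 = 1.1.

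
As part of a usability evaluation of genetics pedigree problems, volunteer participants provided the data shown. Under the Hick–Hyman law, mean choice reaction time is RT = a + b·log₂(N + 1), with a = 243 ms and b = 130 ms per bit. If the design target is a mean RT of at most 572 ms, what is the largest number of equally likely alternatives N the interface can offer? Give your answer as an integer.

4

Set 243 + 130·log₂(N + 1) ≤ 572.
log₂(N + 1) ≤ (572 − 243) / 130 = 2.5308.
N + 1 ≤ 2^2.5308 = 5.7789.
N ≤ 4.7789, so the largest integer N is 4.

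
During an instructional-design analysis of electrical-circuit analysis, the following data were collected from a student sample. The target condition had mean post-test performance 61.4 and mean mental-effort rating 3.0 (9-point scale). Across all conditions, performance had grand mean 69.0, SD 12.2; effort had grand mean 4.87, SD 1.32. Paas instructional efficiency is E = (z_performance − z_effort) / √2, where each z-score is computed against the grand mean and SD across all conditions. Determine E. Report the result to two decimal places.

z_performance = (61.4 − 69.0) / 12.2 = -7.6000 / 12.2 = -0.6230.
z_effort = (3.0 − 4.87) / 1.32 = -1.8700 / 1.32 = -1.4167.
z_P − z_E = -0.6230 − (-1.4167) = 0.7937.
E = 0.7937 / √2 = 0.7937 / 1.41421 = 0.5612 ≈ 0.56.

0.56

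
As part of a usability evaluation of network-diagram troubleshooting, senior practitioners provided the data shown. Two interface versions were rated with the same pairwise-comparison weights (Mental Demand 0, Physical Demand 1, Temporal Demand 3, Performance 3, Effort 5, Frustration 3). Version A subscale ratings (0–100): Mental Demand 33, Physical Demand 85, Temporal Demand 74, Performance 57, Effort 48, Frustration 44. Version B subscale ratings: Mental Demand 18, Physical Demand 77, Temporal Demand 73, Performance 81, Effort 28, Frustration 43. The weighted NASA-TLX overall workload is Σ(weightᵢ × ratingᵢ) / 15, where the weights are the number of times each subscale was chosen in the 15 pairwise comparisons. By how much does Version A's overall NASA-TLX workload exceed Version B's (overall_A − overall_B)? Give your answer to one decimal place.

2.8

Version A weighted sum = 0·33 + 1·85 + 3·74 + 3·57 + 5·48 + 3·44 = 0 + 85 + 222 + 171 + 240 + 132 = 850; overall_A = 850/15 = 56.6667.
Version B weighted sum = 0·18 + 1·77 + 3·73 + 3·81 + 5·28 + 3·43 = 0 + 77 + 219 + 243 + 140 + 129 = 808; overall_B = 808/15 = 53.8667.
Difference = 56.6667 − 53.8667 = 2.8000 ≈ 2.8.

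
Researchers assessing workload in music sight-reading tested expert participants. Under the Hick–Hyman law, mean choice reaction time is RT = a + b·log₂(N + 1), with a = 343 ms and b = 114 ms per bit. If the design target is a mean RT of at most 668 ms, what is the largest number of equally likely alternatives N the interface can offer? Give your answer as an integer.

Set 343 + 114·log₂(N + 1) ≤ 668.
log₂(N + 1) ≤ (668 − 343) / 114 = 2.8509.
N + 1 ≤ 2^2.8509 = 7.2145.
N ≤ 6.2145, so the largest integer N is 6.

6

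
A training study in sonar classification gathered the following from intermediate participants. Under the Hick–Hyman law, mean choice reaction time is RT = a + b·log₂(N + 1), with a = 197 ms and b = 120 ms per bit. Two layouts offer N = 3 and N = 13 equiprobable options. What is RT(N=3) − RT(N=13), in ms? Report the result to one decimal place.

RT(3) = 197 + 120·log₂(4) = 197 + 120·2.0000 = 437.0000 ms.
RT(13) = 197 + 120·log₂(14) = 197 + 120·3.8074 = 653.8880 ms.
Difference = 437.0000 − 653.8880 = -216.8880 ≈ -216.9 ms.

-216.9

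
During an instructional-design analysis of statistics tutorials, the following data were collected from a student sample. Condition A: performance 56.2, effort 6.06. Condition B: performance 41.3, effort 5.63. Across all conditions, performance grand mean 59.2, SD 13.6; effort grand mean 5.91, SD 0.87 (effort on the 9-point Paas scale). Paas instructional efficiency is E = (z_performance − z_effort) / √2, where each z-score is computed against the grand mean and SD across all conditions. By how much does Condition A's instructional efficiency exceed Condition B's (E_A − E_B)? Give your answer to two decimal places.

Condition A: z_P = (56.2 − 59.2)/13.6 = -0.2206; z_E = (6.06 − 5.91)/0.87 = 0.1724; E_A = (-0.2206 − 0.1724)/√2 = -0.2779.
Condition B: z_P = (41.3 − 59.2)/13.6 = -1.3162; z_E = (5.63 − 5.91)/0.87 = -0.3218; E_B = (-1.3162 − (-0.3218))/√2 = -0.7031.
E_A − E_B = -0.2779 − (-0.7031) = 0.4252 ≈ 0.43.

0.43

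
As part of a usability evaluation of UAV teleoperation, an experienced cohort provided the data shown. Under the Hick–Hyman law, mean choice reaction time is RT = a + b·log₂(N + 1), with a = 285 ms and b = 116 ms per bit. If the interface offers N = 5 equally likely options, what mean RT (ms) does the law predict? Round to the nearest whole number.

585

log₂(5 + 1) = log₂(6) = 2.5850.
RT = 285 + 116 × 2.5850 = 285 + 299.8600 = 584.8600 ms.
≈ 585 ms.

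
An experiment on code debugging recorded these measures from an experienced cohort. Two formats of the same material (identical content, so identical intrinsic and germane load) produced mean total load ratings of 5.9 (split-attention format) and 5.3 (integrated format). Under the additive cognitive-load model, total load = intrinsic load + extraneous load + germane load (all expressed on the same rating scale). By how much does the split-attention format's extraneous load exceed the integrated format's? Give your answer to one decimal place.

0.6

Intrinsic and germane load are equal across formats, so the difference in total load equals the difference in extraneous load.
Extraneous-load difference = 5.9 − 5.3 = 0.6.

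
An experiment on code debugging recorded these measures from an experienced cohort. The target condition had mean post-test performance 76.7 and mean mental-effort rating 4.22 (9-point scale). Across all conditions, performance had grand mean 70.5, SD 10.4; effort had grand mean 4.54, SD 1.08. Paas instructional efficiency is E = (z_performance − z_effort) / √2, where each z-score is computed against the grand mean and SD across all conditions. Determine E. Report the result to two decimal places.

z_performance = (76.7 − 70.5) / 10.4 = 6.2000 / 10.4 = 0.5962.
z_effort = (4.22 − 4.54) / 1.08 = -0.3200 / 1.08 = -0.2963.
z_P − z_E = 0.5962 − (-0.2963) = 0.8925.
E = 0.8925 / √2 = 0.8925 / 1.41421 = 0.6311 ≈ 0.63.

0.63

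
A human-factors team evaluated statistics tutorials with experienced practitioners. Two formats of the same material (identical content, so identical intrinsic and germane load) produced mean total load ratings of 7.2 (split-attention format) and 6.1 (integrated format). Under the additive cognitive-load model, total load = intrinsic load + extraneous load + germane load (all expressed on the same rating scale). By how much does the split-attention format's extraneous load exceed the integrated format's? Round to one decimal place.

1.1

Intrinsic and germane load are equal across formats, so the difference in total load equals the difference in extraneous load.
Extraneous-load difference = 7.2 − 6.1 = 1.1.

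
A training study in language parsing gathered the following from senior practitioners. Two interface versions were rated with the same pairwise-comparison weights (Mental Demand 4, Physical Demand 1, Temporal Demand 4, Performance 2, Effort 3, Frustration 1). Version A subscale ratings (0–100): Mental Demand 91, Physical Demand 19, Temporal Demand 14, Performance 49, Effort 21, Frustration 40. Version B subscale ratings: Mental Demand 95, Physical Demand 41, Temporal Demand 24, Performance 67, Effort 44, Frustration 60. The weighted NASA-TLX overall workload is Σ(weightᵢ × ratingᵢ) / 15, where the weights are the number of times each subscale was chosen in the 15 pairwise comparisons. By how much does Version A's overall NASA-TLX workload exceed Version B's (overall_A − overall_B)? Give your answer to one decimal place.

-13.5

Version A weighted sum = 4·91 + 1·19 + 4·14 + 2·49 + 3·21 + 1·40 = 364 + 19 + 56 + 98 + 63 + 40 = 640; overall_A = 640/15 = 42.6667.
Version B weighted sum = 4·95 + 1·41 + 4·24 + 2·67 + 3·44 + 1·60 = 380 + 41 + 96 + 134 + 132 + 60 = 843; overall_B = 843/15 = 56.2000.
Difference = 42.6667 − 56.2000 = -13.5333 ≈ -13.5.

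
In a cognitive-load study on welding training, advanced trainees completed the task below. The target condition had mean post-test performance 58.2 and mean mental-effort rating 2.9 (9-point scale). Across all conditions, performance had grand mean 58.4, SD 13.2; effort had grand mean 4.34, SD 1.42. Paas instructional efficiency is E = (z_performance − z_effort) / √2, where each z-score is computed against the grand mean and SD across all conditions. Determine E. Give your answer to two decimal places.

z_performance = (58.2 − 58.4) / 13.2 = -0.2000 / 13.2 = -0.0152.
z_effort = (2.9 − 4.34) / 1.42 = -1.4400 / 1.42 = -1.0141.
z_P − z_E = -0.0152 − (-1.0141) = 0.9989.
E = 0.9989 / √2 = 0.9989 / 1.41421 = 0.7063 ≈ 0.71.

0.71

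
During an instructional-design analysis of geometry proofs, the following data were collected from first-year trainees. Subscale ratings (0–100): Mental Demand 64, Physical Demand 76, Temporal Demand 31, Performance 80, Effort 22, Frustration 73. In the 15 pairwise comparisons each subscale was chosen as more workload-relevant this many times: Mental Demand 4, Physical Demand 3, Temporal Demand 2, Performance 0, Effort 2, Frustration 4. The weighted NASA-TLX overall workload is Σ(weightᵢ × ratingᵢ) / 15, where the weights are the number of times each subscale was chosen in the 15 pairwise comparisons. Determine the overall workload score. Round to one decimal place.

The tallies are the weights (they sum to 15).
Weighted sum = 4·64 + 3·76 + 2·31 + 0·80 + 2·22 + 4·73
            = 256 + 228 + 62 + 0 + 44 + 292 = 882.
Overall workload = 882 / 15 = 58.8000 ≈ 58.8.

58.8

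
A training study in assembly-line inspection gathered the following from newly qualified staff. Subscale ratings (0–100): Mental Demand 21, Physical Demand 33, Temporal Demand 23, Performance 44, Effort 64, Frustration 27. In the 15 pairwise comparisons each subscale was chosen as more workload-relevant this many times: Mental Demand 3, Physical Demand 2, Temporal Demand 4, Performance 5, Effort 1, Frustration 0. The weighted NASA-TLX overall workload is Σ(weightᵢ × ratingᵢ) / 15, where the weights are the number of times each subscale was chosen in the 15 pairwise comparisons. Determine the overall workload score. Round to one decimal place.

33.7

The tallies are the weights (they sum to 15).
Weighted sum = 3·21 + 2·33 + 4·23 + 5·44 + 1·64 + 0·27
            = 63 + 66 + 92 + 220 + 64 + 0 = 505.
Overall workload = 505 / 15 = 33.6667 ≈ 33.7.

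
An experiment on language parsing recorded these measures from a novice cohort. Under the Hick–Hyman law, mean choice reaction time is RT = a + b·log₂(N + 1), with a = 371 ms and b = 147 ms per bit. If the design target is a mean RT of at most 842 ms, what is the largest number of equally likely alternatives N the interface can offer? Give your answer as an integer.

Set 371 + 147·log₂(N + 1) ≤ 842.
log₂(N + 1) ≤ (842 − 371) / 147 = 3.2041.
N + 1 ≤ 2^3.2041 = 9.2157.
N ≤ 8.2157, so the largest integer N is 8.

8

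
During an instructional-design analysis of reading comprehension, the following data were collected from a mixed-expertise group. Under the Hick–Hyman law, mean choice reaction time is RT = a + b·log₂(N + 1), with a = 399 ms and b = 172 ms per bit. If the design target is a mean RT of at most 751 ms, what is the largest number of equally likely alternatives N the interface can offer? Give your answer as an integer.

3

Set 399 + 172·log₂(N + 1) ≤ 751.
log₂(N + 1) ≤ (751 − 399) / 172 = 2.0465.
N + 1 ≤ 2^2.0465 = 4.1310.
N ≤ 3.1310, so the largest integer N is 3.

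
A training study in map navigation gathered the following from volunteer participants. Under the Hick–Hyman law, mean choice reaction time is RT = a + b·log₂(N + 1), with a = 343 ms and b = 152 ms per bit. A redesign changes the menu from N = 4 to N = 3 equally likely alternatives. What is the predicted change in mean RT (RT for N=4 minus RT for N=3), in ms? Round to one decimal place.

RT(4) = 343 + 152·log₂(5) = 343 + 152·2.3219 = 695.9288 ms.
RT(3) = 343 + 152·log₂(4) = 343 + 152·2.0000 = 647.0000 ms.
Difference = 695.9288 − 647.0000 = 48.9288 ≈ 48.9 ms.

48.9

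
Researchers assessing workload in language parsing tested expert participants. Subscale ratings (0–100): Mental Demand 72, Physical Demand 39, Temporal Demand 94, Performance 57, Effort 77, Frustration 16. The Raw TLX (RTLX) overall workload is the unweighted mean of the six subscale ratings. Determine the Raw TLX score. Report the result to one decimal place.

59.2

Sum of ratings = 72 + 39 + 94 + 57 + 77 + 16 = 355.
RTLX = 355 / 6 = 59.1667 ≈ 59.2.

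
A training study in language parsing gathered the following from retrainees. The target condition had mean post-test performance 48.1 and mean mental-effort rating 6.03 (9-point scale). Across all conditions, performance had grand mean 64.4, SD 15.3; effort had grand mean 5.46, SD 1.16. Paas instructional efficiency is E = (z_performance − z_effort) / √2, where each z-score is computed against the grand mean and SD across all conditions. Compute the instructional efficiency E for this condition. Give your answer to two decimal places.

z_performance = (48.1 − 64.4) / 15.3 = -16.3000 / 15.3 = -1.0654.
z_effort = (6.03 − 5.46) / 1.16 = 0.5700 / 1.16 = 0.4914.
z_P − z_E = -1.0654 − 0.4914 = -1.5568.
E = -1.5568 / √2 = -1.5568 / 1.41421 = -1.1008 ≈ -1.10.

-1.10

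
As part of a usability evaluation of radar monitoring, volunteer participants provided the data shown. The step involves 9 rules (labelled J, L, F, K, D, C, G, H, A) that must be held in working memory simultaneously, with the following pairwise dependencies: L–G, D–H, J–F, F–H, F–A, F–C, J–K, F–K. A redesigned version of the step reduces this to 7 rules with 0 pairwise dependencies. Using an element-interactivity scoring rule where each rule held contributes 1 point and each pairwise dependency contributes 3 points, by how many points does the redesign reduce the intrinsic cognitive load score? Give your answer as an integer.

26

Original: 9 × 1 + 8 × 3 = 9 + 24 = 33.
Redesigned: 7 × 1 + 0 × 3 = 7 + 0 = 7.
Reduction = 33 − 7 = 26.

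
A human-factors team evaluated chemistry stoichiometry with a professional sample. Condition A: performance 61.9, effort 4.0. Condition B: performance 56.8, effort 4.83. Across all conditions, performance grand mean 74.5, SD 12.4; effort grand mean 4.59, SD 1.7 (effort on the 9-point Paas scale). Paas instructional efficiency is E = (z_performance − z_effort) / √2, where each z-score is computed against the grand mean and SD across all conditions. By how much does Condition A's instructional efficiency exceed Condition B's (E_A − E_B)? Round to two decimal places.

0.64

Condition A: z_P = (61.9 − 74.5)/12.4 = -1.0161; z_E = (4.0 − 4.59)/1.7 = -0.3471; E_A = (-1.0161 − (-0.3471))/√2 = -0.4731.
Condition B: z_P = (56.8 − 74.5)/12.4 = -1.4274; z_E = (4.83 − 4.59)/1.7 = 0.1412; E_B = (-1.4274 − 0.1412)/√2 = -1.1092.
E_A − E_B = -0.4731 − (-1.1092) = 0.6361 ≈ 0.64.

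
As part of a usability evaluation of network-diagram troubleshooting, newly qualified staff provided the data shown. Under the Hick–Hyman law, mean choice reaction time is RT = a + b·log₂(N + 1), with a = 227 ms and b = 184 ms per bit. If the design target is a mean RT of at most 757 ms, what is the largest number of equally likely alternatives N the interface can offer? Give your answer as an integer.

Set 227 + 184·log₂(N + 1) ≤ 757.
log₂(N + 1) ≤ (757 − 227) / 184 = 2.8804.
N + 1 ≤ 2^2.8804 = 7.3635.
N ≤ 6.3635, so the largest integer N is 6.

6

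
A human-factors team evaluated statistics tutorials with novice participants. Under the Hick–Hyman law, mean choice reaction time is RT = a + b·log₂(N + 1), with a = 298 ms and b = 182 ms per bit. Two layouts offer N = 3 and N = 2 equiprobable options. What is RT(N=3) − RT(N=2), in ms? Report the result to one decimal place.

RT(3) = 298 + 182·log₂(4) = 298 + 182·2.0000 = 662.0000 ms.
RT(2) = 298 + 182·log₂(3) = 298 + 182·1.5850 = 586.4700 ms.
Difference = 662.0000 − 586.4700 = 75.5300 ≈ 75.5 ms.

75.5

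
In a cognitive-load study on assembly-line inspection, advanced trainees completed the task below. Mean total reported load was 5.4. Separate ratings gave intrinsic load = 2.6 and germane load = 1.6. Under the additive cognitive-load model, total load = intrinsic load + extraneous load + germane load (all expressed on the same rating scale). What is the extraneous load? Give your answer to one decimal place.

1.2

extraneous load = total − intrinsic − germane
             = 5.4 − 2.6 − 1.6 = 1.2.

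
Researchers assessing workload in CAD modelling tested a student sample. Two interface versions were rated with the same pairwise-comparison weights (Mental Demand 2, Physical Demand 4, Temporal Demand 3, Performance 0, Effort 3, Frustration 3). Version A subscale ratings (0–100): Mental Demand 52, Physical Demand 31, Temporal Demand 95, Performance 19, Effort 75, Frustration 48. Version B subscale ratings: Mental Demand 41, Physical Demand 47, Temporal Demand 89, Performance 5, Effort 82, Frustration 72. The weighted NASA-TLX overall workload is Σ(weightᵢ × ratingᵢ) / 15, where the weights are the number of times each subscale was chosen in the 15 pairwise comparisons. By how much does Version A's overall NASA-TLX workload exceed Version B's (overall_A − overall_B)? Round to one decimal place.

-7.8

Version A weighted sum = 2·52 + 4·31 + 3·95 + 0·19 + 3·75 + 3·48 = 104 + 124 + 285 + 0 + 225 + 144 = 882; overall_A = 882/15 = 58.8000.
Version B weighted sum = 2·41 + 4·47 + 3·89 + 0·5 + 3·82 + 3·72 = 82 + 188 + 267 + 0 + 246 + 216 = 999; overall_B = 999/15 = 66.6000.
Difference = 58.8000 − 66.6000 = -7.8000 ≈ -7.8.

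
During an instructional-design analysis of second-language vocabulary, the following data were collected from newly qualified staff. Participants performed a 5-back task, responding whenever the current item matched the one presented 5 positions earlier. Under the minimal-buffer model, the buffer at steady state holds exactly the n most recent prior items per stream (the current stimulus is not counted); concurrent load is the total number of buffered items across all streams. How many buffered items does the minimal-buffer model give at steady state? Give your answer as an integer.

The buffer holds the 5 most recent prior items.
Steady-state concurrent load = 5 items.

5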